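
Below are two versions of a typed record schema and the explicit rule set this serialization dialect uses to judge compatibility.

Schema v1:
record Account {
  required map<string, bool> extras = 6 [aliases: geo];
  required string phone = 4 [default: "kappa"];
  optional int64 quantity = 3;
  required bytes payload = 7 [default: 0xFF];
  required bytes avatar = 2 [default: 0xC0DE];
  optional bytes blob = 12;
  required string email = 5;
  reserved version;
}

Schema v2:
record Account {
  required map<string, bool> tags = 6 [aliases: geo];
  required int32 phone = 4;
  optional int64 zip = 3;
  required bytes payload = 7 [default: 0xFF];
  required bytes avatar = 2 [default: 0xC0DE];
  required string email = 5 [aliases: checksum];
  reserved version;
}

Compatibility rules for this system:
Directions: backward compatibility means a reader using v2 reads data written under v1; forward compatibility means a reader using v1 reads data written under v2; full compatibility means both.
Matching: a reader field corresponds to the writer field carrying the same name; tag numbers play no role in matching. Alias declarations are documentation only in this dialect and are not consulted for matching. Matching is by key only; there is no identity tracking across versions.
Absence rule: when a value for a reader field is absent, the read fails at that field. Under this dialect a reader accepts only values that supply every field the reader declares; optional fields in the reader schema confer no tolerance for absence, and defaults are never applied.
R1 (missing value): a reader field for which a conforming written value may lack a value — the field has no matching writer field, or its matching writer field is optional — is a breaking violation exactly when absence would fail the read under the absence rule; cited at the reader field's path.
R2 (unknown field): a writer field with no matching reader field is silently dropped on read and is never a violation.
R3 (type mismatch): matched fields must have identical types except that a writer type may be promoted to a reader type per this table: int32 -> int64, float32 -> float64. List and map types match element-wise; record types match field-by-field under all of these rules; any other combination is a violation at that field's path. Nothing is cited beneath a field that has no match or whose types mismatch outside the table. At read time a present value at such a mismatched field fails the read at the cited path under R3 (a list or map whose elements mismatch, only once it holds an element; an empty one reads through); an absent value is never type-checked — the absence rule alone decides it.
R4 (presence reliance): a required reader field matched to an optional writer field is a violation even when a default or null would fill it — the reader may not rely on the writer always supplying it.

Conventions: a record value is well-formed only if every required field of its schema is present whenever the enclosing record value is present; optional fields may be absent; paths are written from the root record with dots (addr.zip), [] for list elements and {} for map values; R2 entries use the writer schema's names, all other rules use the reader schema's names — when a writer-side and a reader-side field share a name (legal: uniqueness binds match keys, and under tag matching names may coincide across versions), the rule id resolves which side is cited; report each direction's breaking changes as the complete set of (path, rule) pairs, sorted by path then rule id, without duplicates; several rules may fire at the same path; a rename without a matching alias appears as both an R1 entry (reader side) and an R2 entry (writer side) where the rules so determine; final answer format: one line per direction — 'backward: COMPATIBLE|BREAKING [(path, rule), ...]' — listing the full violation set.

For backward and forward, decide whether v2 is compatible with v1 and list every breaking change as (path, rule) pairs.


the writer's type comes first in each Account pair
backward pass over Account, reader schema v2, writer schema v1:
  tags has no writer counterpart
  phone: paired with writer phone (string -> int32; writer required)
  zip has no writer counterpart
  payload: paired with writer payload (bytes -> bytes; writer required)
  avatar: paired with writer avatar (bytes -> bytes; writer required)
  email: paired with writer email (string -> string; writer required)
  extras (writer side), unknown to reader
  quantity (writer side), unknown to reader
  blob (writer side), unknown to reader
  breaking: (phone, R3)
  breaking: (tags, R1)
  breaking: (zip, R1)
  => backward: BREAKING (3)
forward pass over Account, reader schema v1, writer schema v2:
  extras has no writer counterpart
  phone: paired with writer phone (int32 -> string; writer required)
  quantity has no writer counterpart
  payload: paired with writer payload (bytes -> bytes; writer required)
  avatar: paired with writer avatar (bytes -> bytes; writer required)
  blob has no writer counterpart
  email: paired with writer email (string -> string; writer required)
  tags (writer side), unknown to reader
  zip (writer side), unknown to reader
  breaking: (blob, R1)
  breaking: (extras, R1)
  breaking: (phone, R3)
  breaking: (quantity, R1)
  => forward: BREAKING (4)

backward: BREAKING [(phone, R3), (tags, R1), (zip, R1)]; forward: BREAKING [(blob, R1), (extras, R1), (phone, R3), (quantity, R1)]


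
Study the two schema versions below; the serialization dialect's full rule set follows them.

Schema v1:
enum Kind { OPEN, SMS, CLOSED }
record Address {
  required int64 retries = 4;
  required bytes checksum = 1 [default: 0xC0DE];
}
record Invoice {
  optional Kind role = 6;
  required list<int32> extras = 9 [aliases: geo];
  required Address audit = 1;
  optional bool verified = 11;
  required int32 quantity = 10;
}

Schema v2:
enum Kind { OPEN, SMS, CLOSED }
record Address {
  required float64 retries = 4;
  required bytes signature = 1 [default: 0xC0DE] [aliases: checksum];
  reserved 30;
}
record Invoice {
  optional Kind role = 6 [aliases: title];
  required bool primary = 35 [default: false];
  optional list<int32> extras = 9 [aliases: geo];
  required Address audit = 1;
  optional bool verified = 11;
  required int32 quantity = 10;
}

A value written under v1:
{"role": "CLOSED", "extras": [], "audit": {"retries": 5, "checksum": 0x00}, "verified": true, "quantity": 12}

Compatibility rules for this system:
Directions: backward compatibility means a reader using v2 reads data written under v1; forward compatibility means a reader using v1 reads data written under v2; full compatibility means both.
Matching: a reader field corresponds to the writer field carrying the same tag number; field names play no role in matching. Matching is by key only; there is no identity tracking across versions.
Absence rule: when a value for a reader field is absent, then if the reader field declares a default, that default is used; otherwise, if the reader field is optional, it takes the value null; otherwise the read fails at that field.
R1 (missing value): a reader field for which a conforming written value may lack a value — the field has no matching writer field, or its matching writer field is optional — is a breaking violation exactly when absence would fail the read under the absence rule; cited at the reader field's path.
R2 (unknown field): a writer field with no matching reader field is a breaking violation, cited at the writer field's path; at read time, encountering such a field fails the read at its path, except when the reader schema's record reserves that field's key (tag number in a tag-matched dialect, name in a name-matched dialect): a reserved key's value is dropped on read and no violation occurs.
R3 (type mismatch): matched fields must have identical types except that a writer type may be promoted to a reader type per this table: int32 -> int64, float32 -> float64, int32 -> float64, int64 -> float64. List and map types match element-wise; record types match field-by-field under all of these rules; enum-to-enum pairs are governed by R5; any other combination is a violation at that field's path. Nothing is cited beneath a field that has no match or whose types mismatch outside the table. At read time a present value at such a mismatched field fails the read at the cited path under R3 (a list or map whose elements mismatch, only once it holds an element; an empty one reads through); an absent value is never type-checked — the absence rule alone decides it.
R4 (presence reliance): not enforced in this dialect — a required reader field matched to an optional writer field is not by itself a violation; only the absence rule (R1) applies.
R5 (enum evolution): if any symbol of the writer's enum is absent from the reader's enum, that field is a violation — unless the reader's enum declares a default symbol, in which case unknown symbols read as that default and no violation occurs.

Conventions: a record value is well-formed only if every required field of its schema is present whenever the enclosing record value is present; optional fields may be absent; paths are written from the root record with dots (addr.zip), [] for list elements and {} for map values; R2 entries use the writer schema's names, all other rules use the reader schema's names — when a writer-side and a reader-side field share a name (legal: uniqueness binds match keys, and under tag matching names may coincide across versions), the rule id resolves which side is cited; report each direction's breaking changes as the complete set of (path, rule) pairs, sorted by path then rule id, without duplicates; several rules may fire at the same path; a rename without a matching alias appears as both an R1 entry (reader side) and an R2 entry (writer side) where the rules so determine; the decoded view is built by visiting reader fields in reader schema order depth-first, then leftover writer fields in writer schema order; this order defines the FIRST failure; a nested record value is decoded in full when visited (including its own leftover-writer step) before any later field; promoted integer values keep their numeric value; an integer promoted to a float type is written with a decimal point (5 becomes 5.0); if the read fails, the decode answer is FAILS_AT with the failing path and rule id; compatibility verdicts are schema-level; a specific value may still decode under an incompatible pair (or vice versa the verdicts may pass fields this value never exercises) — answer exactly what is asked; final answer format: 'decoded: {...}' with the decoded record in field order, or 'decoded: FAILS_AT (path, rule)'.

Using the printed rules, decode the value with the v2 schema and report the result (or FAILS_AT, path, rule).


decoded: {"role": "CLOSED", "primary": false, "extras": [], "audit": {"retries": 5.0, "signature": 0x00}, "verified": true, "quantity": 12}

arrows below run writer -> reader for Invoice
decode walk for Invoice under reader schema v2:
  role := "CLOSED"
  primary := false (missing; default applied)
  extras := []
  audit.retries := 5.0 (int64 -> float64)
  audit.signature := 0x00 (from writer checksum)
  verified := true
  quantity := 12
  => decoded: {"role": "CLOSED", "primary": false, "extras": [], "audit": {"retries": 5.0, "signature": 0x00}, "verified": true, "quantity": 12}
remaining Invoice differences; none change what is asked:
  field retries in record Address: type int64 changed to float64 -> a verdict-level change on Invoice — the shown value reads the same
  field extras in record Invoice: required changed to optional -> a verdict-level change on Invoice — the shown value reads the same


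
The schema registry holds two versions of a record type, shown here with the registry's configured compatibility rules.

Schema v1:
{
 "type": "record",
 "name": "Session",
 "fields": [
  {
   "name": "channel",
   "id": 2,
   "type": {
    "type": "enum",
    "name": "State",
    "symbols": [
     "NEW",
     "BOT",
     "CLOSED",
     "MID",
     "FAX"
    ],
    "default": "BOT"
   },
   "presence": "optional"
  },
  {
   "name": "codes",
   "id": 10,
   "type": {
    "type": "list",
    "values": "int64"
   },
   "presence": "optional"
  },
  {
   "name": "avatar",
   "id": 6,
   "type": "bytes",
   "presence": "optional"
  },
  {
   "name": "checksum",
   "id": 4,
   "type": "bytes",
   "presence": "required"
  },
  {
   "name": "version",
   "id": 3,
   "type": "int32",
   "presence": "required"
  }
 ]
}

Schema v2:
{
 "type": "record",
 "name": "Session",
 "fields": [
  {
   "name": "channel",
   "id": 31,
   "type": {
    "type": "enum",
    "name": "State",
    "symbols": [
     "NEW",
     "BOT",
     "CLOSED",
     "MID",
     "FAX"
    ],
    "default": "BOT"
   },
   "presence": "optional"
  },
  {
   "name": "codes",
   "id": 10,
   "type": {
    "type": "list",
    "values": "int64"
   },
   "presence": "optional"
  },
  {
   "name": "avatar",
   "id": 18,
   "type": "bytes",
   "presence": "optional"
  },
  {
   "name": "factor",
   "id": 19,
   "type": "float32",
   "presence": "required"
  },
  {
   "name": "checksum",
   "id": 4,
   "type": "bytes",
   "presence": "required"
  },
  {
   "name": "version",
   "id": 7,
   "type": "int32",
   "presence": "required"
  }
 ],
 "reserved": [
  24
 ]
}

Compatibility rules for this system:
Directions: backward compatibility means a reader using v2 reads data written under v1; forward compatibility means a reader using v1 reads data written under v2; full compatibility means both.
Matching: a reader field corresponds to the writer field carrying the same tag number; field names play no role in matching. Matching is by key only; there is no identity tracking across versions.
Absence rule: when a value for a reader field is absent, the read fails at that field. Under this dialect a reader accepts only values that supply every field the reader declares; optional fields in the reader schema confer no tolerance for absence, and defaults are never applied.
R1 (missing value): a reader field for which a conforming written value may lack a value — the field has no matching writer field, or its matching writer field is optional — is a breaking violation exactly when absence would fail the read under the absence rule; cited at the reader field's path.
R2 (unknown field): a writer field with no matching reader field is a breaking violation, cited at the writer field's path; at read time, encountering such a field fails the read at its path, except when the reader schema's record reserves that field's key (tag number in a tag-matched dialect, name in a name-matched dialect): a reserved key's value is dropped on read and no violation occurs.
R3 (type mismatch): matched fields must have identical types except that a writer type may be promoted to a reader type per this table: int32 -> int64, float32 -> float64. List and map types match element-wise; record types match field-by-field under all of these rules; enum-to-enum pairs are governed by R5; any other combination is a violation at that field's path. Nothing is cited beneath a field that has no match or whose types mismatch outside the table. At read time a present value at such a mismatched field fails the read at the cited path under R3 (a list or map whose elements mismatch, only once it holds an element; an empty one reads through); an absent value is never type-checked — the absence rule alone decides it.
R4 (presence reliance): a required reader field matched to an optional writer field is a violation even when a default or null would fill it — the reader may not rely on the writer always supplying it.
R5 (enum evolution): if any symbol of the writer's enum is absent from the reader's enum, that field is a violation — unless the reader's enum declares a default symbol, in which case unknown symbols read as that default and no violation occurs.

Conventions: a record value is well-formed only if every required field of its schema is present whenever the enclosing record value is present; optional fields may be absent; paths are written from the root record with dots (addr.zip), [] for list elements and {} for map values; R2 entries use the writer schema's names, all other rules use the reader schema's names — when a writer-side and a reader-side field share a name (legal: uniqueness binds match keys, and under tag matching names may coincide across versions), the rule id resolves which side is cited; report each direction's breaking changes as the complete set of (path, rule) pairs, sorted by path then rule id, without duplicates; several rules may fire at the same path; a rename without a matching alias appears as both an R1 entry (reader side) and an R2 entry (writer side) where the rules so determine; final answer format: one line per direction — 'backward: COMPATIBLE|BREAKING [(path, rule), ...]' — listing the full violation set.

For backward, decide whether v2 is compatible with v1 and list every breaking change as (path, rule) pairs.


in Session below, arrows point writer -> reader
checking backward for Session: reader v2 against writer v1:
  channel: no writer match
  codes <- codes (list<int64> -> list<int64>, writer optional)
  avatar: no writer match
  factor: no writer match
  checksum <- checksum (bytes -> bytes, writer required)
  version: no writer match
  writer channel: unknown to reader
  writer avatar: unknown to reader
  writer version: unknown to reader
  violation R1 at avatar
  violation R2 at avatar
  violation R1 at channel
  violation R2 at channel
  violation R1 at codes
  violation R1 at factor
  violation R1 at version
  violation R2 at version
  => backward: BREAKING (8)

backward: BREAKING [(avatar, R1), (avatar, R2), (channel, R1), (channel, R2), (codes, R1), (factor, R1), (version, R1), (version, R2)]


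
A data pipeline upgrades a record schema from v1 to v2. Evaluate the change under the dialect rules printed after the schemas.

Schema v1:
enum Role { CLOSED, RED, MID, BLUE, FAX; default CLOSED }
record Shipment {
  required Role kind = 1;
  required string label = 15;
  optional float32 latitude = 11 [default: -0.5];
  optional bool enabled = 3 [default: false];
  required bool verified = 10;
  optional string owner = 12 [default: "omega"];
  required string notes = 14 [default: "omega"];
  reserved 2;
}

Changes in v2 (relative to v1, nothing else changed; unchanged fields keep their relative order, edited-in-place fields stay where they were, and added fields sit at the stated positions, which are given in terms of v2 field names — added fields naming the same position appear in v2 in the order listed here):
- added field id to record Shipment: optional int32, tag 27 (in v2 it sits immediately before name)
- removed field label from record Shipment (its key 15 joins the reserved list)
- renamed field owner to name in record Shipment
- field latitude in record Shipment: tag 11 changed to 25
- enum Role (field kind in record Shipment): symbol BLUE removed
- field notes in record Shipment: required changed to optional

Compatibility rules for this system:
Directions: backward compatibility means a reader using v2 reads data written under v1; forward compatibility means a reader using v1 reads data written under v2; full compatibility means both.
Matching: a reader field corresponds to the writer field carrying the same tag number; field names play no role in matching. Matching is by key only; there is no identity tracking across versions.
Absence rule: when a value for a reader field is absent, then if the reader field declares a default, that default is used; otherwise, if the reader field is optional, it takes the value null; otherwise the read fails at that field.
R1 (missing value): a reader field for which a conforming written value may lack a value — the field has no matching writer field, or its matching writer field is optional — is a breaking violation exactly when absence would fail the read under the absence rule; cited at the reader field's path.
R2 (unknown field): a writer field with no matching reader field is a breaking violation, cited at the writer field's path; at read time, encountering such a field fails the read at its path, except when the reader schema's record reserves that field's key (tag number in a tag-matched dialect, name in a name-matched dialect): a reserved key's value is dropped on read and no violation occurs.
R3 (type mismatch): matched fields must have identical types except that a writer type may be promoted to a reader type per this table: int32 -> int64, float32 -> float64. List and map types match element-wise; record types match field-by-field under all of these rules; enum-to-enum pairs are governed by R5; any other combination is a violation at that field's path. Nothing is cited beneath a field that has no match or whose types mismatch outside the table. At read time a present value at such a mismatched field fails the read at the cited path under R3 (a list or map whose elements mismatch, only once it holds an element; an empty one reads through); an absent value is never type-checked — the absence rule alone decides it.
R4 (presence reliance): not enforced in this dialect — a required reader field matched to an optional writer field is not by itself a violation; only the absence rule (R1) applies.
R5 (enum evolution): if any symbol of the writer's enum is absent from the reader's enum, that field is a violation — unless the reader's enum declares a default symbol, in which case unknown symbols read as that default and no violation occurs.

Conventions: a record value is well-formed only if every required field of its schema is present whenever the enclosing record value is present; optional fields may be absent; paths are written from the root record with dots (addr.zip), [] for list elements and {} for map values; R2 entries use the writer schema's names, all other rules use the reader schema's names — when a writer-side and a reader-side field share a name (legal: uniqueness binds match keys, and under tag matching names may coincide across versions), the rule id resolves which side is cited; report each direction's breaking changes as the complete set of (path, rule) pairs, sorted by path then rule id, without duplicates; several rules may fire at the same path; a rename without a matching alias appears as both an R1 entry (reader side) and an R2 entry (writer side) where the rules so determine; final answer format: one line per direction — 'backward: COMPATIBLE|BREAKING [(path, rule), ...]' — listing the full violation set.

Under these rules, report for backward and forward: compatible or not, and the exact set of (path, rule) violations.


backward: BREAKING [(latitude, R2)]; forward: BREAKING [(id, R2), (label, R1), (latitude, R2)]

the writer's type comes first in each Shipment pair
backward for Shipment (reader v2, writer v1):
  kind: Role -> Role, writer required; from kind
  latitude has no writer counterpart
  enabled: bool -> bool, writer optional; from enabled
  verified: bool -> bool, writer required; from verified
  id has no writer counterpart
  name: string -> string, writer optional; from owner
  notes: string -> string, writer required; from notes
  label (writer side), unknown to reader
  latitude (writer side), unknown to reader
  breaking: (latitude, R2)
  backward on Shipment therefore BREAKING (1)
forward for Shipment (reader v1, writer v2):
  kind: Role -> Role, writer required; from kind
  label has no writer counterpart
  latitude has no writer counterpart
  enabled: bool -> bool, writer optional; from enabled
  verified: bool -> bool, writer required; from verified
  owner: string -> string, writer optional; from name
  notes: string -> string, writer optional; from notes
  latitude (writer side), unknown to reader
  id (writer side), unknown to reader
  breaking: (id, R2)
  breaking: (label, R1)
  breaking: (latitude, R2)
  forward on Shipment therefore BREAKING (3)


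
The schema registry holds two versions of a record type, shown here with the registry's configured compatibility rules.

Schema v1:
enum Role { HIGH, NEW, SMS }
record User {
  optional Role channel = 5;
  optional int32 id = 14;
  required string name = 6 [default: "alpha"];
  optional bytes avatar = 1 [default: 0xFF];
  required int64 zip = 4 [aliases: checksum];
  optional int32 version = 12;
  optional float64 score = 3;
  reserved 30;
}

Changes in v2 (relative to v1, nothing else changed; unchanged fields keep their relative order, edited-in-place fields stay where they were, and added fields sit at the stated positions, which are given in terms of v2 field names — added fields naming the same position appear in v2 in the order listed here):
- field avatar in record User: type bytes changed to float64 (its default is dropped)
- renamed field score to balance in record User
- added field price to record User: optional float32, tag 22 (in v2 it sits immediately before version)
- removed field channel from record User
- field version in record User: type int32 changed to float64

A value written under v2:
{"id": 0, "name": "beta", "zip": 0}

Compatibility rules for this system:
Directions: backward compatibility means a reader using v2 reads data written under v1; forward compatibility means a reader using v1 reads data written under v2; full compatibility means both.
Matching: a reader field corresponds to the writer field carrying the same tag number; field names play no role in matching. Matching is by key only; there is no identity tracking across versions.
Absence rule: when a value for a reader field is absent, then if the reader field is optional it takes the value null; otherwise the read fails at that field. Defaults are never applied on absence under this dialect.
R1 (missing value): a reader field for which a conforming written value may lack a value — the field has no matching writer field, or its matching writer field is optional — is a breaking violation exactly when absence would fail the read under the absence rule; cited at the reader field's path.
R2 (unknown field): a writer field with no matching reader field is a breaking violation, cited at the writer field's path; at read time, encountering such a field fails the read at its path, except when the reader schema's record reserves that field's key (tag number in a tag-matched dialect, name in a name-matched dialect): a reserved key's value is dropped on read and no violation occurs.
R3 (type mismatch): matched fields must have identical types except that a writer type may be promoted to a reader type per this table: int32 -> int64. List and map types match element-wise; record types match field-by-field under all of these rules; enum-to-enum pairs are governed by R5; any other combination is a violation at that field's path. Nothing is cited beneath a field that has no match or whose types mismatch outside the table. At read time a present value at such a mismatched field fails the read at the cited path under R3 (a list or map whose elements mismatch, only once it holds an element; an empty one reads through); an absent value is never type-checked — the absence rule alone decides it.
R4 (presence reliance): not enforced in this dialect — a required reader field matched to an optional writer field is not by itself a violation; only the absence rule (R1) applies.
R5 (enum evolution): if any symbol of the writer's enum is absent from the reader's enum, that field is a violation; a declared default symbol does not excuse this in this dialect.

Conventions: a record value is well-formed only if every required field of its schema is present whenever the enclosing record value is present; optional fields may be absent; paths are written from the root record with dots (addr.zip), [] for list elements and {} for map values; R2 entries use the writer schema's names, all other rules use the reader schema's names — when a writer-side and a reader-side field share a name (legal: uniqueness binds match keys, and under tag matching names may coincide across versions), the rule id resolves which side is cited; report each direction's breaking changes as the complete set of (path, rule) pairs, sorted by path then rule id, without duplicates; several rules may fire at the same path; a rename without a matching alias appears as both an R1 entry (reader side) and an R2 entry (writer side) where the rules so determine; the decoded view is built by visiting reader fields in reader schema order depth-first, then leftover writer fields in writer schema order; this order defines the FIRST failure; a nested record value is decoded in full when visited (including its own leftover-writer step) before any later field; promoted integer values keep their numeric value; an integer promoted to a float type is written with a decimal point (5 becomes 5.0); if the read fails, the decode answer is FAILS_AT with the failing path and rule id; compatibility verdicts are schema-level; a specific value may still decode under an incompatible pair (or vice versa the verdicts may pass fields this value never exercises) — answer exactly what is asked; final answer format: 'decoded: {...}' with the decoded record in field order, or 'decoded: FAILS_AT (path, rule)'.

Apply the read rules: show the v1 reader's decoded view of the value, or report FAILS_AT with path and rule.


each type pair in User: writer, then reader
decoding the User value with the v1 reader:
  channel := null (absent, optional -> null)
  id := 0
  name := "beta"
  avatar := null (absent, optional -> null)
  zip := 0
  version := null (absent, optional -> null)
  score := null (absent, optional -> null)
  => decoded: {"channel": null, "id": 0, "name": "beta", "avatar": null, "zip": 0, "version": null, "score": null}
diffs on User not affecting the asked answer:
  field avatar in record User: type bytes changed to float64 (its default is dropped) -> affects the rule determinations only; this particular User value decodes identically
  renamed field score to balance in record User -> fires no rule on User under this dialect and leaves the result unchanged
  added field price to record User: optional float32, tag 22 (in v2 it sits immediately before version) -> affects the rule determinations only; this particular User value decodes identically
  removed field channel from record User -> affects the rule determinations only; this particular User value decodes identically
  field version in record User: type int32 changed to float64 -> affects the rule determinations only; this particular User value decodes identically

decoded: {"channel": null, "id": 0, "name": "beta", "avatar": null, "zip": 0, "version": null, "score": null}


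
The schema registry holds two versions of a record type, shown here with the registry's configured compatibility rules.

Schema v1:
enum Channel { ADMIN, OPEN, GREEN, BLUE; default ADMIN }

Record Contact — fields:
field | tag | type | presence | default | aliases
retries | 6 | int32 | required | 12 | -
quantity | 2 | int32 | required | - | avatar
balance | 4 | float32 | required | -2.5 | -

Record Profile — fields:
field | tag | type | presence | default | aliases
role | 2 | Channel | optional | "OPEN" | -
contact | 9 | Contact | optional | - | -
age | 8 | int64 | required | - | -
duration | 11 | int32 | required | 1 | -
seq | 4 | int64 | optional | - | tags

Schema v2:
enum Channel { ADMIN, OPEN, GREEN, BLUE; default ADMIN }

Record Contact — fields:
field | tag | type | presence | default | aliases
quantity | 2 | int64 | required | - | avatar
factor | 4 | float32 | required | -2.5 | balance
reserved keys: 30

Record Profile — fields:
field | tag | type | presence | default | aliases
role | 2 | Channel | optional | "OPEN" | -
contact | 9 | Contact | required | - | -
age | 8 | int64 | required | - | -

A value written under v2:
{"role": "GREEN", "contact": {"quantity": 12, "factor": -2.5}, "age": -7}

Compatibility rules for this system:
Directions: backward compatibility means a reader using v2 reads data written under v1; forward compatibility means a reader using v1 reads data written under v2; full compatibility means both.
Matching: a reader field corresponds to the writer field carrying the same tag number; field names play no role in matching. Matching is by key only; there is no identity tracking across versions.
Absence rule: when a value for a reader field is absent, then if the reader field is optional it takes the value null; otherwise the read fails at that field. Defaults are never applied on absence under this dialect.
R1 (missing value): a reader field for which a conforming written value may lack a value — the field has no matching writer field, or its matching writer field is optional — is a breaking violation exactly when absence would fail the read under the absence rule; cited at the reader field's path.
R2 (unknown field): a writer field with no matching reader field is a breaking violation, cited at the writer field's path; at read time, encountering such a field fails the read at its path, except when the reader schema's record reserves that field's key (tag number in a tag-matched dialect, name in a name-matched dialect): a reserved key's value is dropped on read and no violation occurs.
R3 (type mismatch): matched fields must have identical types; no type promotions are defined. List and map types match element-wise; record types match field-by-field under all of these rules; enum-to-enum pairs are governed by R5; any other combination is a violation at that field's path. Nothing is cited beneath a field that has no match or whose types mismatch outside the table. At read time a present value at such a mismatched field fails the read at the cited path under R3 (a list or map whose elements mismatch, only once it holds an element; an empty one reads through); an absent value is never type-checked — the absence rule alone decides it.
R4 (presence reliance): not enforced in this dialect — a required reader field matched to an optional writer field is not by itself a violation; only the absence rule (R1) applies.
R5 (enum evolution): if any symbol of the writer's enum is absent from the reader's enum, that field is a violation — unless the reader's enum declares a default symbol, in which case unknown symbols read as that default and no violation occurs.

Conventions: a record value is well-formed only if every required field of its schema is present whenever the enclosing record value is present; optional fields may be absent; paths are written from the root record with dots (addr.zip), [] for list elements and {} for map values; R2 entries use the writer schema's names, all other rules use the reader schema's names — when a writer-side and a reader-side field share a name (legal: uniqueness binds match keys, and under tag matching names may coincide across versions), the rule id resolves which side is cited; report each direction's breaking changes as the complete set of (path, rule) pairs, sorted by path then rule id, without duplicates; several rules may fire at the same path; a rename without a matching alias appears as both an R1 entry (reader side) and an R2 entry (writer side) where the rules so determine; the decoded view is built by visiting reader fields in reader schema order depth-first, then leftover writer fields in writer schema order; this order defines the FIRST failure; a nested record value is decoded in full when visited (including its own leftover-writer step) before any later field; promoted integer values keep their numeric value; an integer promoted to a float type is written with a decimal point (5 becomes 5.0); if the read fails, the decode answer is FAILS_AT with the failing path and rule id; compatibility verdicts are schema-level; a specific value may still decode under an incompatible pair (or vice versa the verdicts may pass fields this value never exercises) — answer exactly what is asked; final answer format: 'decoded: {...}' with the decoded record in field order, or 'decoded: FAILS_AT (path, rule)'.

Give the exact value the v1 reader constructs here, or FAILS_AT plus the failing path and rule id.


arrows below run writer -> reader for Profile
decode walk for Profile under reader schema v1:
  role := "GREEN"
  read fails at contact.retries under R1 (no fill)
  => FAILS_AT (contact.retries, R1)
the other Profile changes do not affect what is asked:
  removed field seq from record Profile -> shifts the Profile verdicts, not this decode
  field quantity in record Contact: type int32 changed to int64 -> shifts the Profile verdicts, not this decode
  removed field duration from record Profile -> shifts the Profile verdicts, not this decode
  renamed field balance to factor in record Contact (alias balance declared on the renamed field) -> fires no rule on Profile under this dialect and leaves the result unchanged

decoded: FAILS_AT (contact.retries, R1)


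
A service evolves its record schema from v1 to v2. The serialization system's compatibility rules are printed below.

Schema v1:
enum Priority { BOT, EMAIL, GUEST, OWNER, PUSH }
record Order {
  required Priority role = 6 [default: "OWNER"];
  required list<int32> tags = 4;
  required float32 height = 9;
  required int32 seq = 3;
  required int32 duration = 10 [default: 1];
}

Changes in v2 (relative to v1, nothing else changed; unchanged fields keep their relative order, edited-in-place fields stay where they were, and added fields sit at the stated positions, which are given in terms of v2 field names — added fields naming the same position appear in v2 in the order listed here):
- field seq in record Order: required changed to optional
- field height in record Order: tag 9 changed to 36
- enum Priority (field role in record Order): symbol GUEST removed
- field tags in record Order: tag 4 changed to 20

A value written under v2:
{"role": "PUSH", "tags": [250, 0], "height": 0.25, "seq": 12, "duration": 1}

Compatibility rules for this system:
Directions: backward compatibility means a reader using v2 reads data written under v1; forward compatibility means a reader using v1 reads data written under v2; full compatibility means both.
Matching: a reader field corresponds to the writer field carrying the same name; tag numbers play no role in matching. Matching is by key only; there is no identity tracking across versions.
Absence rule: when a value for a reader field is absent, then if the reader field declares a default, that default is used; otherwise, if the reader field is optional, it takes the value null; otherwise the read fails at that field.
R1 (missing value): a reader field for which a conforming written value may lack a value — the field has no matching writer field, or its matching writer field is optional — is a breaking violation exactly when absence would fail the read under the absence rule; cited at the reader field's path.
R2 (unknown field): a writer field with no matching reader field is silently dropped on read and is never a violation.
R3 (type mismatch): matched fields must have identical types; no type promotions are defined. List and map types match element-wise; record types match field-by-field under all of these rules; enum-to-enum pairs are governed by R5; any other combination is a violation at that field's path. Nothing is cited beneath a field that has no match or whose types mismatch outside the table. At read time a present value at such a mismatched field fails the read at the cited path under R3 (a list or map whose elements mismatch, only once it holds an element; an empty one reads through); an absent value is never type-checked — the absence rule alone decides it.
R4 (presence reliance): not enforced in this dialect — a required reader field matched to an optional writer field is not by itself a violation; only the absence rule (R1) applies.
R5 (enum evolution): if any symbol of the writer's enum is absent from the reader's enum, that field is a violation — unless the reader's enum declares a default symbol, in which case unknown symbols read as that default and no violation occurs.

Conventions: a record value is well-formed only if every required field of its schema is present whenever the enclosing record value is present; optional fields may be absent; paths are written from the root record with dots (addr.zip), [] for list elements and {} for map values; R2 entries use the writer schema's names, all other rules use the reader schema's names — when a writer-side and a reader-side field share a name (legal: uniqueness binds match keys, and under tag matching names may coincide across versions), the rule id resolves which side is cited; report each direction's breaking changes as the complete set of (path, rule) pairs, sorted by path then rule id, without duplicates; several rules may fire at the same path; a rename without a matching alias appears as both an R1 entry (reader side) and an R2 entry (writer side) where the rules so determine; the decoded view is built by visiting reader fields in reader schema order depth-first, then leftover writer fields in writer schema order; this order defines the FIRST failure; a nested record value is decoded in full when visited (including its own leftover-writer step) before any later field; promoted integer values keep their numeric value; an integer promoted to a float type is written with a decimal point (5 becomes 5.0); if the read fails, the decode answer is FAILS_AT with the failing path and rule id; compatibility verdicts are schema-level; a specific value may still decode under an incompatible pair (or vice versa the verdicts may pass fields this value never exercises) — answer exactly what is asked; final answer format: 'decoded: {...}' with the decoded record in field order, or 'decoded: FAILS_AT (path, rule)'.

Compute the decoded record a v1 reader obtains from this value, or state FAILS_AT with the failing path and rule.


decoded: {"role": "PUSH", "tags": [250, 0], "height": 0.25, "seq": 12, "duration": 1}

each type pair in Order: writer, then reader
decode walk for Order under reader schema v1:
  role := "PUSH"
  tags := [250, 0]
  height := 0.25
  seq := 12
  duration := 1
  => decoded: {"role": "PUSH", "tags": [250, 0], "height": 0.25, "seq": 12, "duration": 1}
the other Order changes do not affect what is asked:
  field seq in record Order: required changed to optional -> affects the rule determinations only; this particular Order value decodes identically
  field height in record Order: tag 9 changed to 36 -> no rule fires on it and the decoded Order view is identical with or without it
  enum Priority (field role in record Order): symbol GUEST removed -> affects the rule determinations only; this particular Order value decodes identically
  field tags in record Order: tag 4 changed to 20 -> no rule fires on it and the decoded Order view is identical with or without it
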